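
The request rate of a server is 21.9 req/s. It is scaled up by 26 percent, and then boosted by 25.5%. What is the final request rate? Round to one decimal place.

Apply the 26% increase: 21.9 × 1.26 = 27.594.
25.5% increase: 27.594 × 1.255 = 34.63047 ≈ 34.6.

34.6 req/s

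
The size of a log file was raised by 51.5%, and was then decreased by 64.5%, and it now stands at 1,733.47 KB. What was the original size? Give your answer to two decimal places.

The overall multiplier applied was 1.515 × 0.355 = 0.537825.
So the original size was 1,733.47 ÷ 0.537825 ≈ 3,223.11 KB.

3,223.11 KB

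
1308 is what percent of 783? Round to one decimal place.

1308 ÷ 783 ≈ 167.0%.

167.0%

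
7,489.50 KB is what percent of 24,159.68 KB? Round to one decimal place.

7,489.50 KB ÷ 24,159.68 KB ≈ 31.0%.

31.0%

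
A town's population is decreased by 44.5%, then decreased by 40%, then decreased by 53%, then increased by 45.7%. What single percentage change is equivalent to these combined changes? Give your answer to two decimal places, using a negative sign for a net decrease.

-77.20%

The combined multiplier is 0.555 × 0.6 × 0.47 × 1.457 = 0.22803507.
That corresponds to a decrease of 77.20%.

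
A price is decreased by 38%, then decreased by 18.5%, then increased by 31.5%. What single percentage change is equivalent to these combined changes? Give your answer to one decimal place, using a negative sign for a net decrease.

A 38% decrease multiplies by 0.62.
Then an 18.5% decrease: 0.62 × 0.815 = 0.5053.
Then a 31.5% increase: 0.5053 × 1.315 = 0.6644695.
Overall factor 0.6644695, i.e. -33.6%.

-33.6%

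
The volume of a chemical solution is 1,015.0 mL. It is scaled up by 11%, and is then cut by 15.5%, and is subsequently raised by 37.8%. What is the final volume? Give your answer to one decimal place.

1,311.9 mL

After the 11% increase: 1,015.0 × 1.11 = 1126.65.
Apply the 15.5% decrease: 1126.65 × 0.845 = 952.01925.
Apply the 37.8% increase: 952.01925 × 1.378 = 1311.8825265 ≈ 1,311.9.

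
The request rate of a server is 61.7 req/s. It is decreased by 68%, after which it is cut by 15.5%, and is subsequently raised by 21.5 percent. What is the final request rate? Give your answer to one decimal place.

20.3 req/s

Apply the 68% decrease: 61.7 × 0.32 = 19.744.
After the 15.5% decrease: 19.744 × 0.845 = 16.68368.
21.5% increase: 16.68368 × 1.215 = 20.2706712 ≈ 20.3.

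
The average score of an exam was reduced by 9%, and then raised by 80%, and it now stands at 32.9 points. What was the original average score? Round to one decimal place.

The overall multiplier applied was 0.91 × 1.8 = 1.638.
So the original average score was 32.9 ÷ 1.638 ≈ 20.1 points.

20.1 points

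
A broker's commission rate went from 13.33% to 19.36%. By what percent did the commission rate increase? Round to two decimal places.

45.24%

The change is 19.36 − 13.33 = 6.03 percentage points.
Relative to the original 13.33%, that is 6.03 ÷ 13.33 ≈ 45.24%.
So the commission rate rose by 45.24%.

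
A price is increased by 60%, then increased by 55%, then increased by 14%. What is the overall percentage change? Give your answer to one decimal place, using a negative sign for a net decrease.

182.7%

A 60% increase multiplies by 1.6.
Then a 55% increase: 1.6 × 1.55 = 2.48.
Then a 14% increase: 2.48 × 1.14 = 2.8272.
Overall factor 2.8272, i.e. 182.7%.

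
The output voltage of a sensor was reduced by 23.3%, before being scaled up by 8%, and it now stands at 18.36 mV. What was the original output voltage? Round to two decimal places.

Undoing the 8% increase: 18.36 ÷ 1.08 = 17.
Undoing the 23.3% decrease: 17 ÷ 0.767 ≈ 22.16 mV.

22.16 mV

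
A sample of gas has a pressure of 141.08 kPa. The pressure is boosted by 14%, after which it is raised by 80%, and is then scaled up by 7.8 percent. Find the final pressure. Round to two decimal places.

312.08 kPa

Apply the 14% increase: 141.08 × 1.14 = 160.8312.
80% increase: 160.8312 × 1.8 = 289.49616.
7.8% increase: 289.49616 × 1.078 = 312.07686048 ≈ 312.08.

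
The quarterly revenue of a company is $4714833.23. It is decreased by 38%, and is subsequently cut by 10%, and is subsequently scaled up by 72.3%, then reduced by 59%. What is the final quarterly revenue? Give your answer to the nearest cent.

Apply the 38% decrease: $4714833.23 × 0.62 = $2923196.6026.
After the 10% decrease: $2923196.6026 × 0.9 = $2630876.94234.
Apply the 72.3% increase: $2630876.94234 × 1.723 = $4533000.97165182.
59% decrease: $4533000.97165182 × 0.41 = $1858530.3983772462 ≈ $1858530.40.

$1858530.40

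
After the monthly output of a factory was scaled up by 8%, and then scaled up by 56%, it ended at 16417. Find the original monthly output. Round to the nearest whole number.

Undoing the 56% increase: 16417 ÷ 1.56 ≈ 10523.717949.
Undoing the 8% increase: 10523.717949 ÷ 1.08 ≈ 9744.

9744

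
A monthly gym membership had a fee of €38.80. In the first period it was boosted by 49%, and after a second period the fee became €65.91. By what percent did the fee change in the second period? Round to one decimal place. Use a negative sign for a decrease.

After the first period: €38.80 × 1.49 = €57.812.
Second-period multiplier: €65.91 ÷ €57.812 ≈ 1.14007.
That is a change of 14.0%.

14.0%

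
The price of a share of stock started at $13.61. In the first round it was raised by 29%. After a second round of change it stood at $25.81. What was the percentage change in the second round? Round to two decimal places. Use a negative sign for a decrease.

47.01%

After the first round: $13.61 × 1.29 = $17.5569.
Second-round multiplier: $25.81 ÷ $17.5569 ≈ 1.470077.
That is a change of 47.01%.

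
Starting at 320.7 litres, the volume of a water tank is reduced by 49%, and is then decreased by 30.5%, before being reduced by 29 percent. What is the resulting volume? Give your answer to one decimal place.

49% decrease: 320.7 × 0.51 = 163.557.
Apply the 30.5% decrease: 163.557 × 0.695 = 113.672115.
Apply the 29% decrease: 113.672115 × 0.71 = 80.70720165 ≈ 80.7.

80.7 litres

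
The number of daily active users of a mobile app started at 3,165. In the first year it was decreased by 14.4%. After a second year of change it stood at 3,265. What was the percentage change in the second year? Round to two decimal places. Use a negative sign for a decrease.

After the first year: 3,165 × 0.856 = 2709.24.
Second-year multiplier: 3,265 ÷ 2709.24 ≈ 1.205135.
That is a change of 20.51%.

20.51%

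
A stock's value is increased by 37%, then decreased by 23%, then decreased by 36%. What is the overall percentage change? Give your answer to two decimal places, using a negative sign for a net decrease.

A 37% increase multiplies by 1.37.
Then a 23% decrease: 1.37 × 0.77 = 1.0549.
Then a 36% decrease: 1.0549 × 0.64 = 0.675136.
Overall factor 0.675136, i.e. -32.49%.

-32.49%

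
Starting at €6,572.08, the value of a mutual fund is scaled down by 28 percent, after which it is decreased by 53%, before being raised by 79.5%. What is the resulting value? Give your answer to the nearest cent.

€3,992.07

Each change multiplies by a factor: 0.72 × 0.47 × 1.795 = 0.607428.
€6,572.08 × 0.607428 = €3992.06541024 ≈ €3,992.07.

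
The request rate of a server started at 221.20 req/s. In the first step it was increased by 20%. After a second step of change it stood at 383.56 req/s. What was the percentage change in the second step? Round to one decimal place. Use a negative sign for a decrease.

44.5%

After the first step: 221.20 × 1.2 = 265.44.
Second-step multiplier: 383.56 ÷ 265.44 ≈ 1.445.
That is a change of 44.5%.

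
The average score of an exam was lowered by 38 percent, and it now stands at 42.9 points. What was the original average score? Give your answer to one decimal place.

The overall multiplier applied was 0.62.
So the original average score was 42.9 ÷ 0.62 ≈ 69.2 points.

69.2 points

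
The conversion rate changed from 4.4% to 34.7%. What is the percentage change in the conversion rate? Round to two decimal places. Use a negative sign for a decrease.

688.64%

The change is 34.7 − 4.4 = 30.3 percentage points.
Relative to the original 4.4%, that is 30.3 ÷ 4.4 ≈ 688.64%.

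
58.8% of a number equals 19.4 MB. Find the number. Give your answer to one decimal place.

19.4 MB ÷ 0.588 ≈ 33.0 MB.

33.0 MB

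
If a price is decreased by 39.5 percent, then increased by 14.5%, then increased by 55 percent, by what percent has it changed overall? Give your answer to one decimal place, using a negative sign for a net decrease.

The combined multiplier is 0.605 × 1.145 × 1.55 = 1.07372375.
That corresponds to an increase of 7.4%.

7.4%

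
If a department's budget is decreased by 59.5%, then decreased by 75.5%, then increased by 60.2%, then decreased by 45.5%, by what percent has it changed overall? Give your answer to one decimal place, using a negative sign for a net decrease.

A 59.5% decrease multiplies by 0.405.
Then a 75.5% decrease: 0.405 × 0.245 = 0.099225.
Then a 60.2% increase: 0.099225 × 1.602 = 0.15895845.
Then a 45.5% decrease: 0.15895845 × 0.545 = 0.08663235525.
Overall factor 0.08663235525, i.e. -91.3%.

-91.3%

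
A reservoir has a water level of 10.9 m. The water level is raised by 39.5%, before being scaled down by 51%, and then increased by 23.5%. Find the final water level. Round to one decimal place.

9.2 m

Each change multiplies by a factor: 1.395 × 0.49 × 1.235 = 0.84418425.
10.9 × 0.84418425 = 9.201608325 ≈ 9.2.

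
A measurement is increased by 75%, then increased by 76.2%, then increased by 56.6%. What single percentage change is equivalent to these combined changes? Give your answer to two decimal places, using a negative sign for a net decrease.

The combined multiplier is 1.75 × 1.762 × 1.566 = 4.828761.
That corresponds to an increase of 382.88%.

382.88%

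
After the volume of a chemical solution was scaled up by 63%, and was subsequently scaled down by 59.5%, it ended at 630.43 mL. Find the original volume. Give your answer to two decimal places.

954.98 mL

Undoing the 59.5% decrease: 630.43 ÷ 0.405 ≈ 1556.617284.
Undoing the 63% increase: 1556.617284 ÷ 1.63 ≈ 954.98 mL.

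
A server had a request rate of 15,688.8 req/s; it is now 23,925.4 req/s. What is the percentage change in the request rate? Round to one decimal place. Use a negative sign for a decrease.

52.5%

Change: 23,925.4 − 15,688.8 = 8,236.6.
Relative to the original: 8,236.6 ÷ 15,688.8 ≈ 52.5%.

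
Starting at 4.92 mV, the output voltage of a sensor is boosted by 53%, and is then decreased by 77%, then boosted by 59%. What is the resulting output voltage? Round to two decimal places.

2.75 mV

Each change multiplies by a factor: 1.53 × 0.23 × 1.59 = 0.559521.
4.92 × 0.559521 = 2.75284332 ≈ 2.75.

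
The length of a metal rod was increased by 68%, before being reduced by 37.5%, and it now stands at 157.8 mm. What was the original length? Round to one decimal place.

150.3 mm

Undoing the 37.5% decrease: 157.8 ÷ 0.625 = 252.48.
Undoing the 68% increase: 252.48 ÷ 1.68 ≈ 150.3 mm.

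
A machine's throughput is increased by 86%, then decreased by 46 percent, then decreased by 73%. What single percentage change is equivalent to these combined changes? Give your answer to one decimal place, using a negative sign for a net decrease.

An 86% increase multiplies by 1.86.
Then a 46% decrease: 1.86 × 0.54 = 1.0044.
Then a 73% decrease: 1.0044 × 0.27 = 0.271188.
Overall factor 0.271188, i.e. -72.9%.

-72.9%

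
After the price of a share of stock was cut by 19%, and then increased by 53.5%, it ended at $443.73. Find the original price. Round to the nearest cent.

The overall multiplier applied was 0.81 × 1.535 = 1.24335.
So the original price was $443.73 ÷ 1.24335 ≈ $356.88.

$356.88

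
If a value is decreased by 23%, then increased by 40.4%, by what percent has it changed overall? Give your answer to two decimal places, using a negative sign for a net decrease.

8.11%

A 23% decrease multiplies by 0.77.
Then a 40.4% increase: 0.77 × 1.404 = 1.08108.
Overall factor 1.08108, i.e. 8.11%.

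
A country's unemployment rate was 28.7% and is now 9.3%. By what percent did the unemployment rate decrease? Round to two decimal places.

67.60%

The change is 9.3 − 28.7 = -19.4 percentage points.
Relative to the original 28.7%, that is -19.4 ÷ 28.7 ≈ -67.60%.
So the unemployment rate fell by 67.60%.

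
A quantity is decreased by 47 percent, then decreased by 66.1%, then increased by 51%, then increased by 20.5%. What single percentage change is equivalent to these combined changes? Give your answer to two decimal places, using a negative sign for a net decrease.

The combined multiplier is 0.53 × 0.339 × 1.51 × 1.205 = 0.3269185485.
That corresponds to a decrease of 67.31%.

-67.31%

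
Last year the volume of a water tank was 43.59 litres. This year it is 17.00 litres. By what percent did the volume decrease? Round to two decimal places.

Change: 17.00 − 43.59 = -26.59.
Relative to the original: -26.59 ÷ 43.59 ≈ -61.00%.
So the volume decreased by 61.00%.

61.00%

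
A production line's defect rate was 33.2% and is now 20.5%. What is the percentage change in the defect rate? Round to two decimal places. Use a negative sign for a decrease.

-38.25%

The change is 20.5 − 33.2 = -12.7 percentage points.
Relative to the original 33.2%, that is -12.7 ÷ 33.2 ≈ -38.25%.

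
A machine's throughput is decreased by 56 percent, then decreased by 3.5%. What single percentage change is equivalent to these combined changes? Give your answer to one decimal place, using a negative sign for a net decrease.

The combined multiplier is 0.44 × 0.965 = 0.4246.
That corresponds to a decrease of 57.5%.

-57.5%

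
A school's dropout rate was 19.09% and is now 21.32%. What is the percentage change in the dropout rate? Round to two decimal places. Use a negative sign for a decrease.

The change is 21.32 − 19.09 = 2.23 percentage points.
Relative to the original 19.09%, that is 2.23 ÷ 19.09 ≈ 11.68%.

11.68%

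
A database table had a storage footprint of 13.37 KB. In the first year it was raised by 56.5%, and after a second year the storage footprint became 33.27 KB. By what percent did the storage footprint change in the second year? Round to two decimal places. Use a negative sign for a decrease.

After the first year: 13.37 × 1.565 = 20.92405.
Second-year multiplier: 33.27 ÷ 20.92405 ≈ 1.590036.
That is a change of 59.00%.

59.00%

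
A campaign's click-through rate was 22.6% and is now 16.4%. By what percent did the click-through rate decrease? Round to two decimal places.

The change is 16.4 − 22.6 = -6.2 percentage points.
Relative to the original 22.6%, that is -6.2 ÷ 22.6 ≈ -27.43%.
So the click-through rate fell by 27.43%.

27.43%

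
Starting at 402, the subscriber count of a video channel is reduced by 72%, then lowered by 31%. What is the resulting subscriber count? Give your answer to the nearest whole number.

78

Apply the 72% decrease: 402 × 0.28 = 112.56.
Apply the 31% decrease: 112.56 × 0.69 = 77.6664 ≈ 78.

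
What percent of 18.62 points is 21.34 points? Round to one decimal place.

21.34 points ÷ 18.62 points ≈ 114.6%.

114.6%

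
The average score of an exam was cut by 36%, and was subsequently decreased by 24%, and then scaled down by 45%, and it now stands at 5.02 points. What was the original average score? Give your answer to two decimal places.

Undoing the 45% decrease: 5.02 ÷ 0.55 ≈ 9.127273.
Undoing the 24% decrease: 9.127273 ÷ 0.76 ≈ 12.00957.
Undoing the 36% decrease: 12.00957 ÷ 0.64 ≈ 18.76 points.

18.76 points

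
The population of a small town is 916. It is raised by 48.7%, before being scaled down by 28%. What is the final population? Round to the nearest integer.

Each change multiplies by a factor: 1.487 × 0.72 = 1.07064.
916 × 1.07064 = 980.70624 ≈ 981.

981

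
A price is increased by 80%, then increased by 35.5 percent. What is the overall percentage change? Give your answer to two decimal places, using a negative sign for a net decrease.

143.90%

The combined multiplier is 1.8 × 1.355 = 2.439.
That corresponds to an increase of 143.90%.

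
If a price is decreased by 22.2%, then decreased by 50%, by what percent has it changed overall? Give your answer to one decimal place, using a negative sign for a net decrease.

-61.1%

A 22.2% decrease multiplies by 0.778.
Then a 50% decrease: 0.778 × 0.5 = 0.389.
Overall factor 0.389, i.e. -61.1%.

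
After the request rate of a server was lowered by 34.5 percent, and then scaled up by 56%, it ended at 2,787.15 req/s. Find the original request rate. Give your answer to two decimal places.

The overall multiplier applied was 0.655 × 1.56 = 1.0218.
So the original request rate was 2,787.15 ÷ 1.0218 ≈ 2,727.69 req/s.

2,727.69 req/s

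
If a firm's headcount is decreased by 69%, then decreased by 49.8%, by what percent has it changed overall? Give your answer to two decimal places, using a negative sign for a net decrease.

A 69% decrease multiplies by 0.31.
Then a 49.8% decrease: 0.31 × 0.502 = 0.15562.
Overall factor 0.15562, i.e. -84.44%.

-84.44%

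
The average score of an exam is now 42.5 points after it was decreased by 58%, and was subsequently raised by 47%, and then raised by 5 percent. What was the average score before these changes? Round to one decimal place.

65.6 points

The overall multiplier applied was 0.42 × 1.47 × 1.05 = 0.64827.
So the original average score was 42.5 ÷ 0.64827 ≈ 65.6 points.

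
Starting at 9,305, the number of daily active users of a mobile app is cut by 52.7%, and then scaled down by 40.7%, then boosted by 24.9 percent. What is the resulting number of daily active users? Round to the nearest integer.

3,260

Apply the 52.7% decrease: 9,305 × 0.473 = 4401.265.
Apply the 40.7% decrease: 4401.265 × 0.593 = 2609.950145.
Apply the 24.9% increase: 2609.950145 × 1.249 = 3259.827731105 ≈ 3,260.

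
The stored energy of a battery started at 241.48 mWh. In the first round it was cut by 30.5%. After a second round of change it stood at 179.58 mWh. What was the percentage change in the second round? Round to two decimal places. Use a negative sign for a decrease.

After the first round: 241.48 × 0.695 = 167.8286.
Second-round multiplier: 179.58 ÷ 167.8286 ≈ 1.07002.
That is a change of 7.00%.

7.00%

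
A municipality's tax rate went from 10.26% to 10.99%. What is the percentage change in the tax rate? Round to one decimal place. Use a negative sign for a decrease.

7.1%

The change is 10.99 − 10.26 = 0.73 percentage points.
Relative to the original 10.26%, that is 0.73 ÷ 10.26 ≈ 7.1%.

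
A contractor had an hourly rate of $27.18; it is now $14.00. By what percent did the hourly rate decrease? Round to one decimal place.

48.5%

Change: $14.00 − $27.18 = -$13.18.
Relative to the original: -$13.18 ÷ $27.18 ≈ -48.5%.
So the hourly rate decreased by 48.5%.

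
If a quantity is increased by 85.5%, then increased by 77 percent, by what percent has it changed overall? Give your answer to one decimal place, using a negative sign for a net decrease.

An 85.5% increase multiplies by 1.855.
Then a 77% increase: 1.855 × 1.77 = 3.28335.
Overall factor 3.28335, i.e. 228.3%.

228.3%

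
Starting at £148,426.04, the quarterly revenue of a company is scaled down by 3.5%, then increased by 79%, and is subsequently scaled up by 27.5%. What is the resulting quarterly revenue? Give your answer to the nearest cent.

£326,889.24

Apply the 3.5% decrease: £148,426.04 × 0.965 = £143231.1286.
Apply the 79% increase: £143231.1286 × 1.79 = £256383.720194.
After the 27.5% increase: £256383.720194 × 1.275 = £326889.24324735 ≈ £326,889.24.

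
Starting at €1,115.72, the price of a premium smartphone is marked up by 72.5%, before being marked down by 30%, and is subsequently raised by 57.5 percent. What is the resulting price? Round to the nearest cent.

€2,121.89

Each change multiplies by a factor: 1.725 × 0.7 × 1.575 = 1.9018125.
€1,115.72 × 1.9018125 = €2121.8902425 ≈ €2,121.89.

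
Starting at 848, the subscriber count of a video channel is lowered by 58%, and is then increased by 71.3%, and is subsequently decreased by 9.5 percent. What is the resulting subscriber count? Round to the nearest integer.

Each change multiplies by a factor: 0.42 × 1.713 × 0.905 = 0.6511113.
848 × 0.6511113 = 552.1423824 ≈ 552.

552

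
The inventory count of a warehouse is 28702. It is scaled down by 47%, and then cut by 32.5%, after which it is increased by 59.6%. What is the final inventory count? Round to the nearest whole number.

Each change multiplies by a factor: 0.53 × 0.675 × 1.596 = 0.570969.
28702 × 0.570969 = 16387.952238 ≈ 16388.

16388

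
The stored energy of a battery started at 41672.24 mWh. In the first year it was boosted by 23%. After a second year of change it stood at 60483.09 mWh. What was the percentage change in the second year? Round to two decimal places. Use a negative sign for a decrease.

18.00%

After the first year: 41672.24 × 1.23 = 51256.8552.
Second-year multiplier: 60483.09 ÷ 51256.8552 ≈ 1.18.
That is a change of 18.00%.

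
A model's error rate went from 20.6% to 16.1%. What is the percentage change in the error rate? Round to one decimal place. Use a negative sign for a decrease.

The change is 16.1 − 20.6 = -4.5 percentage points.
Relative to the original 20.6%, that is -4.5 ÷ 20.6 ≈ -21.8%.

-21.8%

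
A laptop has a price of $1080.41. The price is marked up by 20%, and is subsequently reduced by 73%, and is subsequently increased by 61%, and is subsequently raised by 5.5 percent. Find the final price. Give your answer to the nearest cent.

$594.58

Each change multiplies by a factor: 1.2 × 0.27 × 1.61 × 1.055 = 0.5503302.
$1080.41 × 0.5503302 = $594.582251382 ≈ $594.58.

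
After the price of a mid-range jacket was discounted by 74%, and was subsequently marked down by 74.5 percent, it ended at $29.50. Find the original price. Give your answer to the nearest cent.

The overall multiplier applied was 0.26 × 0.255 = 0.0663.
So the original price was $29.50 ÷ 0.0663 ≈ $444.95.

$444.95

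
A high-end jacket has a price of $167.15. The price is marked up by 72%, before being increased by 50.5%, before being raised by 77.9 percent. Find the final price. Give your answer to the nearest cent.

$769.75

Each change multiplies by a factor: 1.72 × 1.505 × 1.779 = 4.6051194.
$167.15 × 4.6051194 = $769.74570771 ≈ $769.75.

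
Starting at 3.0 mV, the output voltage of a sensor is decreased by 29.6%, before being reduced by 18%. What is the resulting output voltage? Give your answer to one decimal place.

After the 29.6% decrease: 3.0 × 0.704 = 2.112.
After the 18% decrease: 2.112 × 0.82 = 1.73184 ≈ 1.7.

1.7 mV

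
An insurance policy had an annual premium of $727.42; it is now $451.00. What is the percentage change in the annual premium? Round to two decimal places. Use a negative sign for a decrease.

-38.00%

Change: $451.00 − $727.42 = -$276.42.
Relative to the original: -$276.42 ÷ $727.42 ≈ -38.00%.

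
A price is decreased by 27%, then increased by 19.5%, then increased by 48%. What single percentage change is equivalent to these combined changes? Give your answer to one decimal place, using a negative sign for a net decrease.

29.1%

The combined multiplier is 0.73 × 1.195 × 1.48 = 1.291078.
That corresponds to an increase of 29.1%.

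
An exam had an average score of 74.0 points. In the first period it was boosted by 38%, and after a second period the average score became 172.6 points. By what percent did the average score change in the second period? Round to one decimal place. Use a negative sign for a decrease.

69.0%

After the first period: 74.0 × 1.38 = 102.12.
Second-period multiplier: 172.6 ÷ 102.12 ≈ 1.69017.
That is a change of 69.0%.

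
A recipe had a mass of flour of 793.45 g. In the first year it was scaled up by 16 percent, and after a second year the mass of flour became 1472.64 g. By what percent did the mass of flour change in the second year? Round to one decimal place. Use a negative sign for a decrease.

60.0%

After the first year: 793.45 × 1.16 = 920.402.
Second-year multiplier: 1472.64 ÷ 920.402 ≈ 1.6.
That is a change of 60.0%.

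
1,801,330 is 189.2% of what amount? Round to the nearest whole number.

952,077

1,801,330 ÷ 1.892 ≈ 952,077.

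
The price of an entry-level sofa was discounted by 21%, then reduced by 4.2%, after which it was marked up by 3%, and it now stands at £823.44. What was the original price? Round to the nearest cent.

The overall multiplier applied was 0.79 × 0.958 × 1.03 = 0.7795246.
So the original price was £823.44 ÷ 0.7795246 ≈ £1,056.34.

£1,056.34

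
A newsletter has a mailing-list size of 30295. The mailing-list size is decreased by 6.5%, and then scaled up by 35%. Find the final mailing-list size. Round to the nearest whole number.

6.5% decrease: 30295 × 0.935 = 28325.825.
After the 35% increase: 28325.825 × 1.35 = 38239.86375 ≈ 38240.

38240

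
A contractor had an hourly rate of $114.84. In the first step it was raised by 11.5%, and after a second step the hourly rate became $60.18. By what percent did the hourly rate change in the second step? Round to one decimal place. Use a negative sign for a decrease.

-53.0%

After the first step: $114.84 × 1.115 = $128.0466.
Second-step multiplier: $60.18 ÷ $128.0466 ≈ 0.46999.
That is a change of -53.0%.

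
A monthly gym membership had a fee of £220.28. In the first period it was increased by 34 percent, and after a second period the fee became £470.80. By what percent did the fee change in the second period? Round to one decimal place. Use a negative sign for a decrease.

After the first period: £220.28 × 1.34 = £295.1752.
Second-period multiplier: £470.80 ÷ £295.1752 ≈ 1.59498.
That is a change of 59.5%.

59.5%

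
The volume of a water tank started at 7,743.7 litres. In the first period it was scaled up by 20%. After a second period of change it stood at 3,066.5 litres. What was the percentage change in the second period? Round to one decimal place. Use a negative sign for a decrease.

After the first period: 7,743.7 × 1.2 = 9292.44.
Second-period multiplier: 3,066.5 ÷ 9292.44 ≈ 0.33.
That is a change of -67.0%.

-67.0%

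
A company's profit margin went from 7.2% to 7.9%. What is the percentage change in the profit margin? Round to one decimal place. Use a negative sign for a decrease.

The change is 7.9 − 7.2 = 0.7 percentage points.
Relative to the original 7.2%, that is 0.7 ÷ 7.2 ≈ 9.7%.

9.7%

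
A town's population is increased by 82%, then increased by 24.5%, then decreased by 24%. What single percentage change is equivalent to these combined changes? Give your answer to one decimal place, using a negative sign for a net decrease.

The combined multiplier is 1.82 × 1.245 × 0.76 = 1.722084.
That corresponds to an increase of 72.2%.

72.2%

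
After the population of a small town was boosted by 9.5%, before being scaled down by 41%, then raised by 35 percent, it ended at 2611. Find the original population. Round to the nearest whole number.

The overall multiplier applied was 1.095 × 0.59 × 1.35 = 0.8721675.
So the original population was 2611 ÷ 0.8721675 ≈ 2994.

2994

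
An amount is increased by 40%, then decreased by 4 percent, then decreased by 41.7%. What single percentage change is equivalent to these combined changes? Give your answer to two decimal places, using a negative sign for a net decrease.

The combined multiplier is 1.4 × 0.96 × 0.583 = 0.783552.
That corresponds to a decrease of 21.64%.

-21.64%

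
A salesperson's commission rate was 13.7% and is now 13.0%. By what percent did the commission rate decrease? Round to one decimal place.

The change is 13.0 − 13.7 = -0.7 percentage points.
Relative to the original 13.7%, that is -0.7 ÷ 13.7 ≈ -5.1%.
So the commission rate fell by 5.1%.

5.1%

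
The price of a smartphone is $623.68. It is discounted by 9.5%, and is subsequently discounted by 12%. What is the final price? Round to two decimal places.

$496.70

Each change multiplies by a factor: 0.905 × 0.88 = 0.7964.
$623.68 × 0.7964 = $496.698752 ≈ $496.70.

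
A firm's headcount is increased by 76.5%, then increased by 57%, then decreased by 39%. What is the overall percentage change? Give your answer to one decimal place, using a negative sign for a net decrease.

The combined multiplier is 1.765 × 1.57 × 0.61 = 1.6903405.
That corresponds to an increase of 69.0%.

69.0%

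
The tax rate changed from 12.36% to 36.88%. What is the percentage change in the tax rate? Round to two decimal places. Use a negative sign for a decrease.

The change is 36.88 − 12.36 = 24.52 percentage points.
Relative to the original 12.36%, that is 24.52 ÷ 12.36 ≈ 198.38%.

198.38%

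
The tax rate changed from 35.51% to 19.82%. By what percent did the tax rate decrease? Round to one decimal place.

44.2%

The change is 19.82 − 35.51 = -15.69 percentage points.
Relative to the original 35.51%, that is -15.69 ÷ 35.51 ≈ -44.2%.
So the tax rate fell by 44.2%.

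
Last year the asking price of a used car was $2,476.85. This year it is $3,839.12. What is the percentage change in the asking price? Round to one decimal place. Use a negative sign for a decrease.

55.0%

Change: $3,839.12 − $2,476.85 = $1,362.27.
Relative to the original: $1,362.27 ÷ $2,476.85 ≈ 55.0%.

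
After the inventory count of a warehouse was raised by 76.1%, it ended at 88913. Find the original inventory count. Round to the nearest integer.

The overall multiplier applied was 1.761.
So the original inventory count was 88913 ÷ 1.761 ≈ 50490.

50490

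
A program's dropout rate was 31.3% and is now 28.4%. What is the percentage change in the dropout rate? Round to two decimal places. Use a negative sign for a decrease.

The change is 28.4 − 31.3 = -2.9 percentage points.
Relative to the original 31.3%, that is -2.9 ÷ 31.3 ≈ -9.27%.

-9.27%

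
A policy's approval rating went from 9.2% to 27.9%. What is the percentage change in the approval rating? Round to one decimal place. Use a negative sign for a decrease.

The change is 27.9 − 9.2 = 18.7 percentage points.
Relative to the original 9.2%, that is 18.7 ÷ 9.2 ≈ 203.3%.

203.3%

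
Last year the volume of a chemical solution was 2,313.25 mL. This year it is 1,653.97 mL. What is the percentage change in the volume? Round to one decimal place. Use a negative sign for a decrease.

-28.5%

Change: 1,653.97 − 2,313.25 = -659.28.
Relative to the original: -659.28 ÷ 2,313.25 ≈ -28.5%.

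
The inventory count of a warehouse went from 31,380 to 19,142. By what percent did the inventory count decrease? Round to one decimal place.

Change: 19,142 − 31,380 = -12,238.
Relative to the original: -12,238 ÷ 31,380 ≈ -39.0%.
So the inventory count decreased by 39.0%.

39.0%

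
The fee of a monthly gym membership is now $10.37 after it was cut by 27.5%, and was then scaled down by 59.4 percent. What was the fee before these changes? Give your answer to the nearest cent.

$35.23

The overall multiplier applied was 0.725 × 0.406 = 0.29435.
So the original fee was $10.37 ÷ 0.29435 ≈ $35.23.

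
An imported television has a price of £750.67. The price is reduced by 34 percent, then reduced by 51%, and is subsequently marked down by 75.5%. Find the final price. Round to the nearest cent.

Each change multiplies by a factor: 0.66 × 0.49 × 0.245 = 0.079233.
£750.67 × 0.079233 = £59.47783611 ≈ £59.48.

£59.48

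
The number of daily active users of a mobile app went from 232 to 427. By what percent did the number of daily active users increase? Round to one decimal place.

84.1%

Change: 427 − 232 = 195.
Relative to the original: 195 ÷ 232 ≈ 84.1%.
So the number of daily active users increased by 84.1%.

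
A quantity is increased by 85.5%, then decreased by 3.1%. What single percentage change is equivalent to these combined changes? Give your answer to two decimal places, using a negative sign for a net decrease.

An 85.5% increase multiplies by 1.855.
Then a 3.1% decrease: 1.855 × 0.969 = 1.797495.
Overall factor 1.797495, i.e. 79.75%.

79.75%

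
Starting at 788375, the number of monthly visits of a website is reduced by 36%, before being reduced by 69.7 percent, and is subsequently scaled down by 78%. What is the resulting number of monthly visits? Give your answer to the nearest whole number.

After the 36% decrease: 788375 × 0.64 = 504560.
After the 69.7% decrease: 504560 × 0.303 = 152881.68.
Apply the 78% decrease: 152881.68 × 0.22 = 33633.9696 ≈ 33634.

33634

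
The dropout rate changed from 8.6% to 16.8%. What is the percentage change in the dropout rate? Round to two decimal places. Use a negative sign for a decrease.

95.35%

The change is 16.8 − 8.6 = 8.2 percentage points.
Relative to the original 8.6%, that is 8.2 ÷ 8.6 ≈ 95.35%.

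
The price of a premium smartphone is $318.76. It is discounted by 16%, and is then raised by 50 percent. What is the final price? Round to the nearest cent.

Each change multiplies by a factor: 0.84 × 1.5 = 1.26.
$318.76 × 1.26 = $401.6376 ≈ $401.64.

$401.64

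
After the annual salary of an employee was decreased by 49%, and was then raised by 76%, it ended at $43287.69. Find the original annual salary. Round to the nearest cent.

Undoing the 76% increase: $43287.69 ÷ 1.76 ≈ $24595.278409.
Undoing the 49% decrease: $24595.278409 ÷ 0.51 ≈ $48226.04.

$48226.04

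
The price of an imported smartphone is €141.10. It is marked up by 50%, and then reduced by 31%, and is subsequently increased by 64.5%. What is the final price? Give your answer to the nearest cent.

Each change multiplies by a factor: 1.5 × 0.69 × 1.645 = 1.702575.
€141.10 × 1.702575 = €240.2333325 ≈ €240.23.

€240.23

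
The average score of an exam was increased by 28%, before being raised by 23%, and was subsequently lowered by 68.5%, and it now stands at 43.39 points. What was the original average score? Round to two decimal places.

87.49 points

The overall multiplier applied was 1.28 × 1.23 × 0.315 = 0.495936.
So the original average score was 43.39 ÷ 0.495936 ≈ 87.49 points.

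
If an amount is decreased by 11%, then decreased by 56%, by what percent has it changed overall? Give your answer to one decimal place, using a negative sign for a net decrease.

-60.8%

The combined multiplier is 0.89 × 0.44 = 0.3916.
That corresponds to a decrease of 60.8%.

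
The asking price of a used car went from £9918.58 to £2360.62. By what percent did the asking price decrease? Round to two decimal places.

Change: £2360.62 − £9918.58 = -£7557.96.
Relative to the original: -£7557.96 ÷ £9918.58 ≈ -76.20%.
So the asking price decreased by 76.20%.

76.20%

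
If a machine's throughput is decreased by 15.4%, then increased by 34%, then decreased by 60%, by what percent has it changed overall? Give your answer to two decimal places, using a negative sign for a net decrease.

A 15.4% decrease multiplies by 0.846.
Then a 34% increase: 0.846 × 1.34 = 1.13364.
Then a 60% decrease: 1.13364 × 0.4 = 0.453456.
Overall factor 0.453456, i.e. -54.65%.

-54.65%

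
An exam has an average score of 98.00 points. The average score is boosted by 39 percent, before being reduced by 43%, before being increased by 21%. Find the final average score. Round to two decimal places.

93.95 points

After the 39% increase: 98.00 × 1.39 = 136.22.
After the 43% decrease: 136.22 × 0.57 = 77.6454.
Apply the 21% increase: 77.6454 × 1.21 = 93.950934 ≈ 93.95.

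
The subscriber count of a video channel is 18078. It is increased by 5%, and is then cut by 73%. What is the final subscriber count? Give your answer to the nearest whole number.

5125

Apply the 5% increase: 18078 × 1.05 = 18981.9.
73% decrease: 18981.9 × 0.27 = 5125.113 ≈ 5125.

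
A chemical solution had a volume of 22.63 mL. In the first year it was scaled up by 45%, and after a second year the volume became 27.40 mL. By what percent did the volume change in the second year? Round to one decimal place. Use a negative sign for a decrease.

-16.5%

After the first year: 22.63 × 1.45 = 32.8135.
Second-year multiplier: 27.40 ÷ 32.8135 ≈ 0.83502.
That is a change of -16.5%.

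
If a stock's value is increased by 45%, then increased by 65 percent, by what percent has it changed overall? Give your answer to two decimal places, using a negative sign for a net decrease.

The combined multiplier is 1.45 × 1.65 = 2.3925.
That corresponds to an increase of 139.25%.

139.25%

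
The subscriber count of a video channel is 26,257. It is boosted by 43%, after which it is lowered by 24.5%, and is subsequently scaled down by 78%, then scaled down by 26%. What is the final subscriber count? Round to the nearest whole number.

After the 43% increase: 26,257 × 1.43 = 37547.51.
Apply the 24.5% decrease: 37547.51 × 0.755 = 28348.37005.
Apply the 78% decrease: 28348.37005 × 0.22 = 6236.641411.
Apply the 26% decrease: 6236.641411 × 0.74 = 4615.11464414 ≈ 4,615.

4,615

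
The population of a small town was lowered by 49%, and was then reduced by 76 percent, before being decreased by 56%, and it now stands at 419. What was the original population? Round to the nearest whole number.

7780

Undoing the 56% decrease: 419 ÷ 0.44 ≈ 952.272727.
Undoing the 76% decrease: 952.272727 ÷ 0.24 ≈ 3967.803029.
Undoing the 49% decrease: 3967.803029 ÷ 0.51 ≈ 7780.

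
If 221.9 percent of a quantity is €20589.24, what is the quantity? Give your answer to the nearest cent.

€9278.61

€20589.24 ÷ 2.219 ≈ €9278.61.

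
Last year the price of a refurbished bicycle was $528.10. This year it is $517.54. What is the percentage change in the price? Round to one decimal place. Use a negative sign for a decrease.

-2.0%

Change: $517.54 − $528.10 = -$10.56.
Relative to the original: -$10.56 ÷ $528.10 ≈ -2.0%.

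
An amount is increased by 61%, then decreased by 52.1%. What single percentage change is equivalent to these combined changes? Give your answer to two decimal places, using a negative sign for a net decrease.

The combined multiplier is 1.61 × 0.479 = 0.77119.
That corresponds to a decrease of 22.88%.

-22.88%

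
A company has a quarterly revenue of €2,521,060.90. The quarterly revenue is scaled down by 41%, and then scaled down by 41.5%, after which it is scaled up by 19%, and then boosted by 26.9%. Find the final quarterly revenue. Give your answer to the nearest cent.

Each change multiplies by a factor: 0.59 × 0.585 × 1.19 × 1.269 = 0.5212144665.
€2,521,060.90 × 0.5212144665 = €1314013.41200750985 ≈ €1,314,013.41.

€1,314,013.41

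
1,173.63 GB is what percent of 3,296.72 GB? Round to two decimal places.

35.60%

1,173.63 GB ÷ 3,296.72 GB ≈ 35.60%.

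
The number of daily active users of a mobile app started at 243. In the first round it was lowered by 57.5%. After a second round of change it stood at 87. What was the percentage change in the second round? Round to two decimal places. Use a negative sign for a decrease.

-15.76%

After the first round: 243 × 0.425 = 103.275.
Second-round multiplier: 87 ÷ 103.275 ≈ 0.842411.
That is a change of -15.76%.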